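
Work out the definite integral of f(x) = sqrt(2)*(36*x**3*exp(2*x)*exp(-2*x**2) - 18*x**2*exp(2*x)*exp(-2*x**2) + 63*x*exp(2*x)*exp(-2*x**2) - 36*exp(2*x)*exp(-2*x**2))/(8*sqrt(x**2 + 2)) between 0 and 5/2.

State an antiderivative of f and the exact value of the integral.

f has the shape u'v + uv' for u = -9*sqrt(x**2/2 + 1)/4 and v = exp(-2*x**2 + 2*x) — it is the derivative of the product u*v.
F(x) = -9*sqrt(x**2/2 + 1)*exp(-2*x**2 + 2*x)/4 is an antiderivative of f.
Check: d/dx[-9*sqrt(x**2/2 + 1)*exp(-2*x**2 + 2*x)/4] = sqrt(2)*(36*x**3*exp(2*x)*exp(-2*x**2) - 18*x**2*exp(2*x)*exp(-2*x**2) + 63*x*exp(2*x)*exp(-2*x**2) - 36*exp(2*x)*exp(-2*x**2))/(8*sqrt(x**2 + 2)) = f(x).
F(5/2) = -9*sqrt(66)*exp(-15/2)/16; F(0) = -9/4.
Integral = F(5/2) - F(0) = -9*sqrt(66)*exp(-15/2)/16 + 9/4.

Antiderivative: F(x) = -9*sqrt(x**2/2 + 1)*exp(-2*x**2 + 2*x)/4; value = -9*sqrt(66)*exp(-15/2)/16 + 9/4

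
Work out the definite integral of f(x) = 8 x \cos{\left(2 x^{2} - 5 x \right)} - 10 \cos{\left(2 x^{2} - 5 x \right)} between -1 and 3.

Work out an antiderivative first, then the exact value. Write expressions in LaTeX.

f matches the chain-rule pattern g'(h)*h' with inner function h(x) = 2 x^{2} - 5 x; substituting u = h(x) collapses the integral.
F(x) = 2 \sin{\left(2 x^{2} - 5 x \right)} is an antiderivative of f.
Check: d/dx[2 \sin{\left(2 x^{2} - 5 x \right)}] = 8 x \cos{\left(2 x^{2} - 5 x \right)} - 10 \cos{\left(2 x^{2} - 5 x \right)} = f(x).
F(3) = 2 \sin{\left(3 \right)}; F(-1) = 2 \sin{\left(7 \right)}.
Integral = F(3) - F(-1) = - 2 \sin{\left(7 \right)} + 2 \sin{\left(3 \right)}.

Antiderivative: F(x) = 2 \sin{\left(2 x^{2} - 5 x \right)}; value = - 2 \sin{\left(7 \right)} + 2 \sin{\left(3 \right)}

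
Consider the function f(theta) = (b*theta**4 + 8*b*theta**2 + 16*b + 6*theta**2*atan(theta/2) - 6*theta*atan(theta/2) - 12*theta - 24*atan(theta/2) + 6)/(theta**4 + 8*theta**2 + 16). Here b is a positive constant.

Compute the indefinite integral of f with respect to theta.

F(theta) = b*theta - 3*(theta - 1/2)*atan(theta/2)/(theta**2/2 + 2) + C

Since d/dtheta undoes antidifferentiation here, F'(theta) = f(theta) is required of F(theta).
Check: d/dtheta[b*theta - 3*(theta - 1/2)*atan(theta/2)/(theta**2/2 + 2)] = (b*theta**4 + 8*b*theta**2 + 16*b + 6*theta**2*atan(theta/2) - 6*theta*atan(theta/2) - 12*theta - 24*atan(theta/2) + 6)/(theta**4 + 8*theta**2 + 16) = f(theta).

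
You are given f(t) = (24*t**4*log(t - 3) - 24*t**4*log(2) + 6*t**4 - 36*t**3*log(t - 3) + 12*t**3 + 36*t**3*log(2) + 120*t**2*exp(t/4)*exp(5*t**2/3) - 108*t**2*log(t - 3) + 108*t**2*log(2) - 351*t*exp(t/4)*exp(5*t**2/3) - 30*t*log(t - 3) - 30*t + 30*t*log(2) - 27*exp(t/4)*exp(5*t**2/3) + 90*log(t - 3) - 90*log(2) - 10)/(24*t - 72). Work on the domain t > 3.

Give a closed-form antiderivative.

An antiderivative is F(t) = t**4*log(t/2 - 3/2)/4 + t**3*log(t/2 - 3/2)/2 - 5*t*log(t/2 - 3/2)/4 + 3*exp(t/4)*exp(5*t**2/3)/2 - 5*log(t/2 - 3/2)/12.

Whatever form F(t) takes, F'(t) = f(t) is non-negotiable.
Check: d/dt[t**4*log(t/2 - 3/2)/4 + t**3*log(t/2 - 3/2)/2 - 5*t*log(t/2 - 3/2)/4 + 3*exp(t/4)*exp(5*t**2/3)/2 - 5*log(t/2 - 3/2)/12] = (24*t**4*log(t - 3) - 24*t**4*log(2) + 6*t**4 - 36*t**3*log(t - 3) + 12*t**3 + 36*t**3*log(2) + 120*t**2*exp(t/4)*exp(5*t**2/3) - 108*t**2*log(t - 3) + 108*t**2*log(2) - 351*t*exp(t/4)*exp(5*t**2/3) - 30*t*log(t - 3) - 30*t + 30*t*log(2) - 27*exp(t/4)*exp(5*t**2/3) + 90*log(t - 3) - 90*log(2) - 10)/(24*t - 72) = f(t).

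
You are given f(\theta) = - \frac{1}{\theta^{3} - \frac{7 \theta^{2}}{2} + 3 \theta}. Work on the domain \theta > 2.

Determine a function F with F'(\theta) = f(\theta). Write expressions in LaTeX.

An antiderivative is F(\theta) = - \frac{\log{\left(\theta \right)} + 3 \log{\left(\theta - 2 \right)} - 4 \log{\left(\theta - \frac{3}{2} \right)}}{3}.

The denominator factors as \theta \left(\theta - 2\right) \left(2 \theta - 3\right); partial fractions split f into directly integrable pieces: \frac{8}{3 \left(2 \theta - 3\right)} - \frac{1}{\theta - 2} - \frac{1}{3 \theta}.
Check: d/d\theta[- \frac{\log{\left(\theta \right)} + 3 \log{\left(\theta - 2 \right)} - 4 \log{\left(\theta - \frac{3}{2} \right)}}{3}] = - \frac{2}{2 \theta^{3} - 7 \theta^{2} + 6 \theta}, which equals f(\theta).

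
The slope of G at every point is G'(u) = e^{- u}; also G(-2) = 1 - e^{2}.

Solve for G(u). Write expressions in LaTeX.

Whatever form G(u) takes, its d/du must return the stated G'(u).
A general antiderivative is - e^{- u} + C.
The condition gives C = 1 - e^{2} - (- e^{2}) = 1.
So G(u) = \left(e^{u} - 1\right) e^{- u}.
Check: d/du[\left(e^{u} - 1\right) e^{- u}] = e^{- u} = G'(u).

G(u) = \left(e^{u} - 1\right) e^{- u}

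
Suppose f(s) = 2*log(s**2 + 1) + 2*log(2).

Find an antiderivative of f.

Recover f(s) by differentiating a candidate F(s); any mismatch rules it out.
Check: d/ds[2*s*log(2*s**2 + 2) - 4*s + 4*atan(s)] = 2*log(s**2 + 1) + 2*log(2) = f(s).

An antiderivative is F(s) = 2*s*log(2*s**2 + 2) - 4*s + 4*atan(s).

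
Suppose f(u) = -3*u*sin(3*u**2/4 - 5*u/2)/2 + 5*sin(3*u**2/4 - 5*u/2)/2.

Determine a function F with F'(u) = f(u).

An antiderivative is F(u) = cos(3*u**2/4 - 5*u/2).

f matches the chain-rule pattern g'(h)*h' with inner function h(u) = 3*u**2/4 - 5*u/2; substituting w = h(u) collapses the integral.
Check: d/du[cos(3*u**2/4 - 5*u/2)] = -3*u*sin(3*u**2/4 - 5*u/2)/2 + 5*sin(3*u**2/4 - 5*u/2)/2 = f(u).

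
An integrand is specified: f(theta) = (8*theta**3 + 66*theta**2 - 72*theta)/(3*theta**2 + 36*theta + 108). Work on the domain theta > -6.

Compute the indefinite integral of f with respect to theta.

Recognize the product-rule pattern: f = u'v + uv' with u = -1/(theta + 6), v = -4*theta**3/3 + 2*theta**2, so integration by parts undoes it.
Check: d/dtheta[-2*theta**2*(3 - 2*theta)/(3*(theta + 6))] = (8*theta**3 + 66*theta**2 - 72*theta)/(3*theta**2 + 36*theta + 108) = f(theta).

F(theta) = -2*theta**2*(3 - 2*theta)/(3*(theta + 6)) + C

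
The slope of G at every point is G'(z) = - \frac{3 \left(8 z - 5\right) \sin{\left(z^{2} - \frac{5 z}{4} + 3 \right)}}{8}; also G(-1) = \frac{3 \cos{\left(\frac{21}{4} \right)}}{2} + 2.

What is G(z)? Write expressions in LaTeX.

The substitution u = z^{2} - \frac{5 z}{4} + 3 works: G'(z) is exactly (dG/du)*(du/dz) for that inner function.
A general antiderivative is \frac{3 \cos{\left(z^{2} - \frac{5 z}{4} + 3 \right)}}{2} + C.
The condition gives C = \frac{3 \cos{\left(\frac{21}{4} \right)}}{2} + 2 - (\frac{3 \cos{\left(\frac{21}{4} \right)}}{2}) = 2.
So G(z) = \frac{3 \cos{\left(z^{2} - \frac{5 z}{4} + 3 \right)}}{2} + 2.
Check: d/dz[\frac{3 \cos{\left(z^{2} - \frac{5 z}{4} + 3 \right)}}{2} + 2] = - 3 z \sin{\left(z^{2} - \frac{5 z}{4} + 3 \right)} + \frac{15 \sin{\left(z^{2} - \frac{5 z}{4} + 3 \right)}}{8}, which equals G'(z).

G(z) = \frac{3 \cos{\left(z^{2} - \frac{5 z}{4} + 3 \right)}}{2} + 2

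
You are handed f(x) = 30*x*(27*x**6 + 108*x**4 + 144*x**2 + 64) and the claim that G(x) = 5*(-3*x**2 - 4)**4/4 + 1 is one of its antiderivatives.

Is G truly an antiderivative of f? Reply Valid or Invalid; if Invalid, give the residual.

Valid - differentiating G returns exactly f.

d/dx[G] = 810*x**7 + 3240*x**5 + 4320*x**3 + 1920*x
This equals f(x) exactly, so the claim holds.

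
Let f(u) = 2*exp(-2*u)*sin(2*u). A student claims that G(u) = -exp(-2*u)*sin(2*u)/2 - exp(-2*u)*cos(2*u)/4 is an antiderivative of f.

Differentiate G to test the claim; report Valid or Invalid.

Invalid: d/du[G] - f = (-sin(2*u) - cos(2*u))*exp(-2*u)/2, which is not 0.

d/du[G] = (3*sin(2*u) - cos(2*u))*exp(-2*u)/2
d/du[G] - f(u) = (-sin(2*u) - cos(2*u))*exp(-2*u)/2 != 0.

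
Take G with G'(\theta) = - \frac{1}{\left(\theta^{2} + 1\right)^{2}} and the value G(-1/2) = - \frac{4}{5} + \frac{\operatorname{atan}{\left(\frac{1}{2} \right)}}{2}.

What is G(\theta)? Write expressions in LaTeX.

G(\theta) = - \frac{\theta^{2} \operatorname{atan}{\left(\theta \right)} + 2 \theta^{2} + \theta + \operatorname{atan}{\left(\theta \right)} + 2}{2 \left(\theta^{2} + 1\right)}

Since d/d\theta undoes antidifferentiation here, G(\theta) must give back the stated G'(\theta).
A general antiderivative is - \frac{\theta}{2 \theta^{2} + 2} - \frac{\operatorname{atan}{\left(\theta \right)}}{2} + C.
The condition gives C = - \frac{4}{5} + \frac{\operatorname{atan}{\left(\frac{1}{2} \right)}}{2} - (\frac{1}{5} + \frac{\operatorname{atan}{\left(\frac{1}{2} \right)}}{2}) = -1.
So G(\theta) = - \frac{\theta^{2} \operatorname{atan}{\left(\theta \right)} + 2 \theta^{2} + \theta + \operatorname{atan}{\left(\theta \right)} + 2}{2 \left(\theta^{2} + 1\right)}.
Check: d/d\theta[- \frac{\theta^{2} \operatorname{atan}{\left(\theta \right)} + 2 \theta^{2} + \theta + \operatorname{atan}{\left(\theta \right)} + 2}{2 \left(\theta^{2} + 1\right)}] = - \frac{1}{\theta^{4} + 2 \theta^{2} + 1}, which equals G'(\theta).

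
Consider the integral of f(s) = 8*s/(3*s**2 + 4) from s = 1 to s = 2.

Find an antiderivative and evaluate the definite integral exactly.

Antiderivative: F(s) = 4*log(s**2 + 4/3)/3; value = -4*log(7/3)/3 + 4*log(16/3)/3

f matches the chain-rule pattern g'(h)*h' with inner function h(s) = s**2 + 4/3; substituting u = h(s) collapses the integral.
F(s) = 4*log(s**2 + 4/3)/3 is an antiderivative of f.
Check: d/ds[4*log(s**2 + 4/3)/3] = 8*s/(3*s**2 + 4) = f(s).
F(2) = 4*log(16/3)/3; F(1) = 4*log(7/3)/3.
Integral = F(2) - F(1) = -4*log(7/3)/3 + 4*log(16/3)/3.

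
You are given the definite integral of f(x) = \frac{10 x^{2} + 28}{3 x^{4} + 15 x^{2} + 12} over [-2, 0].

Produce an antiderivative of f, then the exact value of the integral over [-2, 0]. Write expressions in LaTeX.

Antiderivative: F(x) = \frac{2 \operatorname{atan}{\left(\frac{x}{2} \right)}}{3} + 2 \operatorname{atan}{\left(x \right)}; value = \frac{\pi}{6} + 2 \operatorname{atan}{\left(2 \right)}

For F(x) to be correct the identity F'(x) - f(x) = 0 must hold.
F(x) = \frac{2 \operatorname{atan}{\left(\frac{x}{2} \right)}}{3} + 2 \operatorname{atan}{\left(x \right)} is an antiderivative of f.
Check: d/dx[\frac{2 \operatorname{atan}{\left(\frac{x}{2} \right)}}{3} + 2 \operatorname{atan}{\left(x \right)}] = \frac{10 x^{2} + 28}{3 x^{4} + 15 x^{2} + 12} = f(x).
F(0) = 0; F(-2) = - 2 \operatorname{atan}{\left(2 \right)} - \frac{\pi}{6}.
Integral = F(0) - F(-2) = \frac{\pi}{6} + 2 \operatorname{atan}{\left(2 \right)}.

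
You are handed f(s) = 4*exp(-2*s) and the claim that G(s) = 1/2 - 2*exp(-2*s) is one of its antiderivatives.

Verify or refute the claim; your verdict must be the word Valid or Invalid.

d/ds[G] = 4*exp(-2*s)
This equals f(s) exactly, so the claim holds.

Valid: G'(s) = f(s).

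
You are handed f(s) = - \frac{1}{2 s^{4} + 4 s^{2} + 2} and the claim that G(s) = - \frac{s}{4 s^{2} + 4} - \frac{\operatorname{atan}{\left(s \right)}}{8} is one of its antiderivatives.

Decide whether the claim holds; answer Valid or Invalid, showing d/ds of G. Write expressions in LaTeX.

d/ds[G] = \frac{s^{2} - 3}{8 s^{4} + 16 s^{2} + 8}
d/ds[G] - f(s) = \frac{1}{8 s^{2} + 8} != 0.

Invalid: d/ds[G] - f = \frac{1}{8 s^{2} + 8}, which is not 0.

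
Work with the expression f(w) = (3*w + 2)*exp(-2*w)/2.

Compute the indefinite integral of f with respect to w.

Recognize the product-rule pattern: f = u'v + uv' with u = -3*w/4 - 7/8, v = exp(-2*w), so integration by parts undoes it.
Check: d/dw[(-6*w - 7)*exp(-2*w)/8] = (3*w + 2)*exp(-2*w)/2 = f(w).

F(w) = (-6*w - 7)*exp(-2*w)/8 + C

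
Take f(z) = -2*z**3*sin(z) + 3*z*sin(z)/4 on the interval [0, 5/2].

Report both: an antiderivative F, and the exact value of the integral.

The integrand splits into summands that can be handled one at a time.
F(z) = 2*z**3*cos(z) - 6*z**2*sin(z) - 51*z*cos(z)/4 + 51*sin(z)/4 is an antiderivative of f.
Check: d/dz[2*z**3*cos(z) - 6*z**2*sin(z) - 51*z*cos(z)/4 + 51*sin(z)/4] = -2*z**3*sin(z) + 3*z*sin(z)/4 = f(z).
F(5/2) = -99*sin(5/2)/4 - 5*cos(5/2)/8; F(0) = 0.
Integral = F(5/2) - F(0) = -99*sin(5/2)/4 - 5*cos(5/2)/8.

Antiderivative: F(z) = 2*z**3*cos(z) - 6*z**2*sin(z) - 51*z*cos(z)/4 + 51*sin(z)/4; value = -99*sin(5/2)/4 - 5*cos(5/2)/8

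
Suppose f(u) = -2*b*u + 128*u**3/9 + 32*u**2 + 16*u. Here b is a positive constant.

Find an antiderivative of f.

Integrate term by term and add the pieces.
Check: d/du[u**2*(-9*b + 32*u**2 + 96*u + 72)/9] = -2*b*u + 128*u**3/9 + 32*u**2 + 16*u = f(u).

An antiderivative is F(u) = u**2*(-9*b + 32*u**2 + 96*u + 72)/9.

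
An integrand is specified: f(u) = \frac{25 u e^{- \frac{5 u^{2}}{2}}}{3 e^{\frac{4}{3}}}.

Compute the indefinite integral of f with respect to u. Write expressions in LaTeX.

The substitution w = - \frac{5 u^{2}}{2} - \frac{4}{3} works: f is exactly (dF/dw)*(dw/du) for that inner function.
Check: d/du[- \frac{5 e^{- \frac{5 u^{2}}{2}}}{3 e^{\frac{4}{3}}}] = \frac{25 u e^{- \frac{5 u^{2}}{2}}}{3 e^{\frac{4}{3}}} = f(u).

F(u) = - \frac{5 e^{- \frac{5 u^{2}}{2}}}{3 e^{\frac{4}{3}}} + C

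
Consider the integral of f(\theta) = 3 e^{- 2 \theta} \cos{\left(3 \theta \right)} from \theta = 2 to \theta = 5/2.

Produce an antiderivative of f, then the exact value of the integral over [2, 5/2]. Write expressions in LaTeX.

An antiderivative F(\theta) passes only if d/d\theta[F] lands on f(\theta) exactly.
F(\theta) = - \frac{3 \left(- 3 \sin{\left(3 \theta \right)} + 2 \cos{\left(3 \theta \right)}\right) e^{- 2 \theta}}{13} is an antiderivative of f.
Check: d/d\theta[- \frac{3 \left(- 3 \sin{\left(3 \theta \right)} + 2 \cos{\left(3 \theta \right)}\right) e^{- 2 \theta}}{13}] = 3 e^{- 2 \theta} \cos{\left(3 \theta \right)} = f(\theta).
F(5/2) = - \frac{6 \cos{\left(\frac{15}{2} \right)}}{13 e^{5}} + \frac{9 \sin{\left(\frac{15}{2} \right)}}{13 e^{5}}; F(2) = - \frac{6 \cos{\left(6 \right)}}{13 e^{4}} + \frac{9 \sin{\left(6 \right)}}{13 e^{4}}.
Integral = F(5/2) - F(2) = - \frac{6 \cos{\left(\frac{15}{2} \right)}}{13 e^{5}} - \frac{9 \sin{\left(6 \right)}}{13 e^{4}} + \frac{9 \sin{\left(\frac{15}{2} \right)}}{13 e^{5}} + \frac{6 \cos{\left(6 \right)}}{13 e^{4}}.

Antiderivative: F(\theta) = - \frac{3 \left(- 3 \sin{\left(3 \theta \right)} + 2 \cos{\left(3 \theta \right)}\right) e^{- 2 \theta}}{13}; value = - \frac{6 \cos{\left(\frac{15}{2} \right)}}{13 e^{5}} - \frac{9 \sin{\left(6 \right)}}{13 e^{4}} + \frac{9 \sin{\left(\frac{15}{2} \right)}}{13 e^{5}} + \frac{6 \cos{\left(6 \right)}}{13 e^{4}}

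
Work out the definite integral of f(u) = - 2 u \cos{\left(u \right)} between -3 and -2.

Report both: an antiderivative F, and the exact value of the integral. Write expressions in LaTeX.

Antiderivative: F(u) = - 2 u \sin{\left(u \right)} - 2 \cos{\left(u \right)}; value = - 4 \sin{\left(2 \right)} + 2 \cos{\left(3 \right)} - 2 \cos{\left(2 \right)} + 6 \sin{\left(3 \right)}

For F(u) to be correct the identity F'(u) - f(u) = 0 must hold.
F(u) = - 2 u \sin{\left(u \right)} - 2 \cos{\left(u \right)} is an antiderivative of f.
Check: d/du[- 2 u \sin{\left(u \right)} - 2 \cos{\left(u \right)}] = - 2 u \cos{\left(u \right)} = f(u).
F(-2) = - 4 \sin{\left(2 \right)} - 2 \cos{\left(2 \right)}; F(-3) = - 6 \sin{\left(3 \right)} - 2 \cos{\left(3 \right)}.
Integral = F(-2) - F(-3) = - 4 \sin{\left(2 \right)} + 2 \cos{\left(3 \right)} - 2 \cos{\left(2 \right)} + 6 \sin{\left(3 \right)}.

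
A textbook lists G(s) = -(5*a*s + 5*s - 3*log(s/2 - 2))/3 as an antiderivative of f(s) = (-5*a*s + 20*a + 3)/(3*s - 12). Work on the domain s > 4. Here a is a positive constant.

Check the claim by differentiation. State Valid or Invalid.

d/ds[G] = (-5*a*s + 20*a - 5*s + 23)/(3*s - 12)
d/ds[G] - f(s) = -5/3 != 0.

Invalid: d/ds[G] - f = -5/3, which is not 0.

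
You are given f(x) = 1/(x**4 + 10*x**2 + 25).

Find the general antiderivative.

For F(x) to be correct the identity F'(x) - f(x) = 0 must hold.
Check: d/dx[(sqrt(5)*x**2*atan(sqrt(5)*x/5) + 5*x + 5*sqrt(5)*atan(sqrt(5)*x/5))/(50*(x**2 + 5))] = 1/(x**4 + 10*x**2 + 25) = f(x).

F(x) = (sqrt(5)*x**2*atan(sqrt(5)*x/5) + 5*x + 5*sqrt(5)*atan(sqrt(5)*x/5))/(50*(x**2 + 5)) + C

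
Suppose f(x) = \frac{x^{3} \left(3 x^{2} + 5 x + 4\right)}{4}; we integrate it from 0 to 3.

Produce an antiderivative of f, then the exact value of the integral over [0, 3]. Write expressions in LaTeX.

Antiderivative: F(x) = \frac{x^{4} \left(x^{2} + 2 x + 2\right)}{8}; value = \frac{1377}{8}

Recover f(x) by differentiating a candidate F(x); any mismatch rules it out.
F(x) = \frac{x^{4} \left(x^{2} + 2 x + 2\right)}{8} is an antiderivative of f.
Check: d/dx[\frac{x^{4} \left(x^{2} + 2 x + 2\right)}{8}] = \frac{3 x^{5}}{4} + \frac{5 x^{4}}{4} + x^{3}, which equals f(x).
F(3) = \frac{1377}{8}; F(0) = 0.
Integral = F(3) - F(0) = \frac{1377}{8}.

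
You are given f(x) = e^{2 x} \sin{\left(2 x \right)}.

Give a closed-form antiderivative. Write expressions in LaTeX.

For F(x) to be correct the identity F'(x) - f(x) = 0 must hold.
Check: d/dx[\frac{\left(\sin{\left(2 x \right)} - \cos{\left(2 x \right)}\right) e^{2 x}}{4}] = e^{2 x} \sin{\left(2 x \right)} = f(x).

An antiderivative is F(x) = \frac{\left(\sin{\left(2 x \right)} - \cos{\left(2 x \right)}\right) e^{2 x}}{4}.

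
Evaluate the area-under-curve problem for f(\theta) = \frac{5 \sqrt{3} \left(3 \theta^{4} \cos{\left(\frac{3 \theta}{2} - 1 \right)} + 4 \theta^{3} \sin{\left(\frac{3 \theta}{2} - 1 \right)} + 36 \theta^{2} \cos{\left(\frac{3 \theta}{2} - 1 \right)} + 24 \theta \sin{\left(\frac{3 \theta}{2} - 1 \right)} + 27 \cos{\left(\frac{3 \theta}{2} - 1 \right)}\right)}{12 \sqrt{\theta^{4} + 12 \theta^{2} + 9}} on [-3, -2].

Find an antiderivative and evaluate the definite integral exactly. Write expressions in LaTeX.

Antiderivative: F(\theta) = \frac{5 \sqrt{\frac{\theta^{4}}{3} + 4 \theta^{2} + 3} \sin{\left(\frac{3 \theta}{2} - 1 \right)}}{2}; value = \frac{5 \sqrt{66} \sin{\left(\frac{11}{2} \right)}}{2} - \frac{5 \sqrt{219} \sin{\left(4 \right)}}{6}

f has the shape u'v + uv' for u = \frac{5 \sqrt{\frac{\theta^{4}}{3} + 4 \theta^{2} + 3}}{2} and v = \sin{\left(\frac{3 \theta}{2} - 1 \right)} — it is the derivative of the product u*v.
F(\theta) = \frac{5 \sqrt{\frac{\theta^{4}}{3} + 4 \theta^{2} + 3} \sin{\left(\frac{3 \theta}{2} - 1 \right)}}{2} is an antiderivative of f.
Check: d/d\theta[\frac{5 \sqrt{\frac{\theta^{4}}{3} + 4 \theta^{2} + 3} \sin{\left(\frac{3 \theta}{2} - 1 \right)}}{2}] = \frac{\sqrt{3} \left(15 \theta^{4} \cos{\left(\frac{3 \theta}{2} - 1 \right)} + 20 \theta^{3} \sin{\left(\frac{3 \theta}{2} - 1 \right)} + 180 \theta^{2} \cos{\left(\frac{3 \theta}{2} - 1 \right)} + 120 \theta \sin{\left(\frac{3 \theta}{2} - 1 \right)} + 135 \cos{\left(\frac{3 \theta}{2} - 1 \right)}\right)}{12 \sqrt{\theta^{4} + 12 \theta^{2} + 9}}, which equals f(\theta).
F(-2) = - \frac{5 \sqrt{219} \sin{\left(4 \right)}}{6}; F(-3) = - \frac{5 \sqrt{66} \sin{\left(\frac{11}{2} \right)}}{2}.
Integral = F(-2) - F(-3) = \frac{5 \sqrt{66} \sin{\left(\frac{11}{2} \right)}}{2} - \frac{5 \sqrt{219} \sin{\left(4 \right)}}{6}.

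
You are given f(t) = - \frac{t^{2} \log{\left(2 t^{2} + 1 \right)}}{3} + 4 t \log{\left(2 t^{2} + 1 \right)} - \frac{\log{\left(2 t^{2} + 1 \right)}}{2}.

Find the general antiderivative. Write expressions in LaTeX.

The integrand splits into summands that can be handled one at a time.
Check: d/dt[\frac{2 t^{3}}{27} - 2 t^{2} + \frac{8 t}{9} + \left(- \frac{t^{3}}{9} + 2 t^{2} - \frac{t}{2}\right) \log{\left(2 t^{2} + 1 \right)} + \log{\left(t^{2} + \frac{1}{2} \right)} - \frac{4 \sqrt{2} \operatorname{atan}{\left(\sqrt{2} t \right)}}{9}] = - \frac{t^{2} \log{\left(2 t^{2} + 1 \right)}}{3} + 4 t \log{\left(2 t^{2} + 1 \right)} - \frac{\log{\left(2 t^{2} + 1 \right)}}{2} = f(t).

F(t) = \frac{2 t^{3}}{27} - 2 t^{2} + \frac{8 t}{9} + \left(- \frac{t^{3}}{9} + 2 t^{2} - \frac{t}{2}\right) \log{\left(2 t^{2} + 1 \right)} + \log{\left(t^{2} + \frac{1}{2} \right)} - \frac{4 \sqrt{2} \operatorname{atan}{\left(\sqrt{2} t \right)}}{9} + C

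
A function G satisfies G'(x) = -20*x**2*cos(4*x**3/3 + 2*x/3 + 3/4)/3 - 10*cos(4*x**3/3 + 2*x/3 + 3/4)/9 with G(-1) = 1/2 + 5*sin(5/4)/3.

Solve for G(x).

G(x) = (3 - 10*sin(4*x**3/3 + 2*x/3 + 3/4))/6

G'(x) matches the chain-rule pattern g'(h)*h' with inner function h(x) = 4*x**3/3 + 2*x/3 + 3/4; substituting u = h(x) collapses the integral.
A general antiderivative is -5*sin(4*x**3/3 + 2*x/3 + 3/4)/3 + C.
The condition gives C = 1/2 + 5*sin(5/4)/3 - (5*sin(5/4)/3) = 1/2.
So G(x) = (3 - 10*sin(4*x**3/3 + 2*x/3 + 3/4))/6.
Check: d/dx[(3 - 10*sin(4*x**3/3 + 2*x/3 + 3/4))/6] = -20*x**2*cos(4*x**3/3 + 2*x/3 + 3/4)/3 - 10*cos(4*x**3/3 + 2*x/3 + 3/4)/9 = G'(x).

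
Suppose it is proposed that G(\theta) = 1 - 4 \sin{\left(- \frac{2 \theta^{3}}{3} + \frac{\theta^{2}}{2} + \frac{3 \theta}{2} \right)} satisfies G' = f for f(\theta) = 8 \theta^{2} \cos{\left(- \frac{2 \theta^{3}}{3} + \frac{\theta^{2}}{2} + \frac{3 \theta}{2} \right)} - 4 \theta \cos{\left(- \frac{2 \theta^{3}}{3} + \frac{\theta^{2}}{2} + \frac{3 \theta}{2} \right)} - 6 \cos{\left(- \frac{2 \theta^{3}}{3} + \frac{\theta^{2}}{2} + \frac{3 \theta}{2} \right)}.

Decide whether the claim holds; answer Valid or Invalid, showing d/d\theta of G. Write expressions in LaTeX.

d/d\theta[G] = 8 \theta^{2} \cos{\left(- \frac{2 \theta^{3}}{3} + \frac{\theta^{2}}{2} + \frac{3 \theta}{2} \right)} - 4 \theta \cos{\left(- \frac{2 \theta^{3}}{3} + \frac{\theta^{2}}{2} + \frac{3 \theta}{2} \right)} - 6 \cos{\left(- \frac{2 \theta^{3}}{3} + \frac{\theta^{2}}{2} + \frac{3 \theta}{2} \right)}
This equals f(\theta) exactly, so the claim holds.

Valid: G'(\theta) = f(\theta).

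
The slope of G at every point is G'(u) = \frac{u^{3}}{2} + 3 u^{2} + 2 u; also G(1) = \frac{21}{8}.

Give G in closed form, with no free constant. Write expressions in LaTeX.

G(u) = \frac{u^{4} + 8 u^{3} + 8 u^{2} + 4}{8}

The integrand splits into summands that can be handled one at a time.
A general antiderivative is \frac{u^{4}}{8} + u^{3} + u^{2} + C.
The condition gives C = \frac{21}{8} - (\frac{17}{8}) = \frac{1}{2}.
So G(u) = \frac{u^{4} + 8 u^{3} + 8 u^{2} + 4}{8}.
Check: d/du[\frac{u^{4} + 8 u^{3} + 8 u^{2} + 4}{8}] = \frac{u^{3}}{2} + 3 u^{2} + 2 u = G'(u).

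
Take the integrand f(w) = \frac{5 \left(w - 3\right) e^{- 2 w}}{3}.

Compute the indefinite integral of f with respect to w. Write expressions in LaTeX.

F(w) = \frac{\left(25 - 10 w\right) e^{- 2 w}}{12} + C

f has the shape u'v + uv' for u = \frac{25}{12} - \frac{5 w}{6} and v = e^{- 2 w} — it is the derivative of the product u*v.
Check: d/dw[\frac{\left(25 - 10 w\right) e^{- 2 w}}{12}] = \frac{\left(5 w - 15\right) e^{- 2 w}}{3}, which equals f(w).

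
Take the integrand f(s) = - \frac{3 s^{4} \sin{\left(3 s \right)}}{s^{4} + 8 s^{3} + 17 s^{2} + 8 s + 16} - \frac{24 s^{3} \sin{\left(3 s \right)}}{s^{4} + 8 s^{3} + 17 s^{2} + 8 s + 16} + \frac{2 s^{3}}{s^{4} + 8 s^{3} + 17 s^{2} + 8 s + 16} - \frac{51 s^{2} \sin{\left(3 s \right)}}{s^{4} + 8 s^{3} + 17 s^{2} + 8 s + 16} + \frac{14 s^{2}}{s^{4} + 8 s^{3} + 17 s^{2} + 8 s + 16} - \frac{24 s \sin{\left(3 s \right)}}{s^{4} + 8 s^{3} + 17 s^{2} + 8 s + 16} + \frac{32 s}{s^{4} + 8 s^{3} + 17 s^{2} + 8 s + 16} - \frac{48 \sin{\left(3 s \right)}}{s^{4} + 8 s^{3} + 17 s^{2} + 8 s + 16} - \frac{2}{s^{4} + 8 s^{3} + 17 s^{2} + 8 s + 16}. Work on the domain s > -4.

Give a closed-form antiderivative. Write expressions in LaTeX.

Integrate term by term and add the pieces.
Check: d/ds[\frac{\left(s + 4\right) \log{\left(3 s^{2} + 3 \right)} + \left(s + 4\right) \cos{\left(3 s \right)} + 2}{s + 4}] = \frac{- 3 s^{4} \sin{\left(3 s \right)} - 24 s^{3} \sin{\left(3 s \right)} + 2 s^{3} - 51 s^{2} \sin{\left(3 s \right)} + 14 s^{2} - 24 s \sin{\left(3 s \right)} + 32 s - 48 \sin{\left(3 s \right)} - 2}{s^{4} + 8 s^{3} + 17 s^{2} + 8 s + 16}, which equals f(s).

An antiderivative is F(s) = \frac{\left(s + 4\right) \log{\left(3 s^{2} + 3 \right)} + \left(s + 4\right) \cos{\left(3 s \right)} + 2}{s + 4}.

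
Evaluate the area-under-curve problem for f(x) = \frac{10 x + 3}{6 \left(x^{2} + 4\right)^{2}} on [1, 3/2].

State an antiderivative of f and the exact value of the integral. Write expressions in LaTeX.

Antiderivative: F(x) = \frac{6 x + 3 \left(x^{2} + 4\right) \operatorname{atan}{\left(\frac{x}{2} \right)} - 80}{96 \left(x^{2} + 4\right)}; value = - \frac{\operatorname{atan}{\left(\frac{1}{2} \right)}}{32} + \frac{\operatorname{atan}{\left(\frac{3}{4} \right)}}{32} + \frac{43}{1200}

Any candidate F(x) must reproduce f(x) exactly when differentiated.
F(x) = \frac{6 x + 3 \left(x^{2} + 4\right) \operatorname{atan}{\left(\frac{x}{2} \right)} - 80}{96 \left(x^{2} + 4\right)} is an antiderivative of f.
Check: d/dx[\frac{6 x + 3 \left(x^{2} + 4\right) \operatorname{atan}{\left(\frac{x}{2} \right)} - 80}{96 \left(x^{2} + 4\right)}] = \frac{10 x + 3}{6 x^{4} + 48 x^{2} + 96}, which equals f(x).
F(3/2) = - \frac{71}{600} + \frac{\operatorname{atan}{\left(\frac{3}{4} \right)}}{32}; F(1) = - \frac{37}{240} + \frac{\operatorname{atan}{\left(\frac{1}{2} \right)}}{32}.
Integral = F(3/2) - F(1) = - \frac{\operatorname{atan}{\left(\frac{1}{2} \right)}}{32} + \frac{\operatorname{atan}{\left(\frac{3}{4} \right)}}{32} + \frac{43}{1200}.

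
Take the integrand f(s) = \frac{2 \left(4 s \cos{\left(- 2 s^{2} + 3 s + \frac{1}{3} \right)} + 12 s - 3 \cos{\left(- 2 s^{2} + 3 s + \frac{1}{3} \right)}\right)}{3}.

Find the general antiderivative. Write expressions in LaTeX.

F(s) = \frac{2 \left(6 s^{2} - \sin{\left(- 2 s^{2} + 3 s + \frac{1}{3} \right)}\right)}{3} + C

A first test for any F(s): its s-derivative must equal f(s) identically.
Check: d/ds[\frac{2 \left(6 s^{2} - \sin{\left(- 2 s^{2} + 3 s + \frac{1}{3} \right)}\right)}{3}] = \frac{8 s \cos{\left(- 2 s^{2} + 3 s + \frac{1}{3} \right)}}{3} + 8 s - 2 \cos{\left(- 2 s^{2} + 3 s + \frac{1}{3} \right)}, which equals f(s).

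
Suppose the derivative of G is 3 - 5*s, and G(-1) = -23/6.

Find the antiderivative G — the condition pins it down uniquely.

Whatever form G(s) takes, its d/ds must return the stated G'(s).
A general antiderivative is -5*s**2/2 + 3*s - 1/3 + C.
The condition gives C = -23/6 - (-35/6) = 2.
So G(s) = -(15*s**2 - 18*s - 10)/6.
Check: d/ds[-(15*s**2 - 18*s - 10)/6] = 3 - 5*s = G'(s).

G(s) = -(15*s**2 - 18*s - 10)/6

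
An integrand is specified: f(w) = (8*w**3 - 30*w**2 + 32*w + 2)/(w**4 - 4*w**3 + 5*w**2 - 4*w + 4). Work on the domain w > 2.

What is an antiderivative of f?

A candidate is checked by its d/dw: the result must match f(w).
Check: d/dw[4*log(4*w**2 + 4) - 2/(w - 2)] = (8*w**3 - 30*w**2 + 32*w + 2)/(w**4 - 4*w**3 + 5*w**2 - 4*w + 4) = f(w).

An antiderivative is F(w) = 4*log(4*w**2 + 4) - 2/(w - 2).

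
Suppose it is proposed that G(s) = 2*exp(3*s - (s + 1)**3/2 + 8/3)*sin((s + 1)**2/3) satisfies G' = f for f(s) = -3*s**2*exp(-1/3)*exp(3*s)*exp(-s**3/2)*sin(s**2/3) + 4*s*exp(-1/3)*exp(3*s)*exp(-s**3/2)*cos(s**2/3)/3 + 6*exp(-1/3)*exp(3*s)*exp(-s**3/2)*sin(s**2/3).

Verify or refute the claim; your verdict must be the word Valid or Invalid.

Invalid: d/ds[G] - f = (-9*s**2*exp(5/2)*exp(3*s/2)*exp(-3*s**2/2)*sin(s**2/3 + 2*s/3 + 1/3) + 9*s**2*exp(3*s)*sin(s**2/3) - 18*s*exp(5/2)*exp(3*s/2)*exp(-3*s**2/2)*sin(s**2/3 + 2*s/3 + 1/3) + 4*s*exp(5/2)*exp(3*s/2)*exp(-3*s**2/2)*cos(s**2/3 + 2*s/3 + 1/3) - 4*s*exp(3*s)*cos(s**2/3) + 9*exp(5/2)*exp(3*s/2)*exp(-3*s**2/2)*sin(s**2/3 + 2*s/3 + 1/3) + 4*exp(5/2)*exp(3*s/2)*exp(-3*s**2/2)*cos(s**2/3 + 2*s/3 + 1/3) - 18*exp(3*s)*sin(s**2/3))*exp(-1/3)*exp(-s**3/2)/3, which is not 0.

d/ds[G] = -3*s**2*exp(13/6)*exp(3*s/2)*exp(-3*s**2/2)*exp(-s**3/2)*sin(s**2/3 + 2*s/3 + 1/3) - 6*s*exp(13/6)*exp(3*s/2)*exp(-3*s**2/2)*exp(-s**3/2)*sin(s**2/3 + 2*s/3 + 1/3) + 4*s*exp(13/6)*exp(3*s/2)*exp(-3*s**2/2)*exp(-s**3/2)*cos(s**2/3 + 2*s/3 + 1/3)/3 + 3*exp(13/6)*exp(3*s/2)*exp(-3*s**2/2)*exp(-s**3/2)*sin(s**2/3 + 2*s/3 + 1/3) + 4*exp(13/6)*exp(3*s/2)*exp(-3*s**2/2)*exp(-s**3/2)*cos(s**2/3 + 2*s/3 + 1/3)/3
d/ds[G] - f(s) = (-9*s**2*exp(5/2)*exp(3*s/2)*exp(-3*s**2/2)*sin(s**2/3 + 2*s/3 + 1/3) + 9*s**2*exp(3*s)*sin(s**2/3) - 18*s*exp(5/2)*exp(3*s/2)*exp(-3*s**2/2)*sin(s**2/3 + 2*s/3 + 1/3) + 4*s*exp(5/2)*exp(3*s/2)*exp(-3*s**2/2)*cos(s**2/3 + 2*s/3 + 1/3) - 4*s*exp(3*s)*cos(s**2/3) + 9*exp(5/2)*exp(3*s/2)*exp(-3*s**2/2)*sin(s**2/3 + 2*s/3 + 1/3) + 4*exp(5/2)*exp(3*s/2)*exp(-3*s**2/2)*cos(s**2/3 + 2*s/3 + 1/3) - 18*exp(3*s)*sin(s**2/3))*exp(-1/3)*exp(-s**3/2)/3 != 0.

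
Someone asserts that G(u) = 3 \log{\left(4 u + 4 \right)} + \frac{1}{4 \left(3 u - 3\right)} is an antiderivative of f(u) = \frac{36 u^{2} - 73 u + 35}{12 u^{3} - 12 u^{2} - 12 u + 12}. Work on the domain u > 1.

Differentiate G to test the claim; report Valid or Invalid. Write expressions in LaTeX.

Valid - the claim checks out under differentiation.

d/du[G] = \frac{36 u^{2} - 73 u + 35}{12 u^{3} - 12 u^{2} - 12 u + 12}
This equals f(u) exactly, so the claim holds.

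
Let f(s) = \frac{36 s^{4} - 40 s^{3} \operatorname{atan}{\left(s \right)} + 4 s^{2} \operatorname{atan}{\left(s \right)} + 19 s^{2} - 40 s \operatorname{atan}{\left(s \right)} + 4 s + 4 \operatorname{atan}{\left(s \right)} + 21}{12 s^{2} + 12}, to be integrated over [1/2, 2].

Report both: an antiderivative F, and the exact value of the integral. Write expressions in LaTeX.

Antiderivative: F(s) = s^{3} + \frac{s}{4} + \left(- \frac{5 s^{2}}{3} + \frac{s}{3} + \frac{3}{2}\right) \operatorname{atan}{\left(s \right)}; value = - \frac{9 \operatorname{atan}{\left(2 \right)}}{2} - \frac{5 \operatorname{atan}{\left(\frac{1}{2} \right)}}{4} + \frac{33}{4}

Differentiate the proposed F(s) back; it has to land on f(s) exactly.
F(s) = s^{3} + \frac{s}{4} + \left(- \frac{5 s^{2}}{3} + \frac{s}{3} + \frac{3}{2}\right) \operatorname{atan}{\left(s \right)} is an antiderivative of f.
Check: d/ds[s^{3} + \frac{s}{4} + \left(- \frac{5 s^{2}}{3} + \frac{s}{3} + \frac{3}{2}\right) \operatorname{atan}{\left(s \right)}] = \frac{36 s^{4} - 40 s^{3} \operatorname{atan}{\left(s \right)} + 4 s^{2} \operatorname{atan}{\left(s \right)} + 19 s^{2} - 40 s \operatorname{atan}{\left(s \right)} + 4 s + 4 \operatorname{atan}{\left(s \right)} + 21}{12 s^{2} + 12} = f(s).
F(2) = \frac{17}{2} - \frac{9 \operatorname{atan}{\left(2 \right)}}{2}; F(1/2) = \frac{1}{4} + \frac{5 \operatorname{atan}{\left(\frac{1}{2} \right)}}{4}.
Integral = F(2) - F(1/2) = - \frac{9 \operatorname{atan}{\left(2 \right)}}{2} - \frac{5 \operatorname{atan}{\left(\frac{1}{2} \right)}}{4} + \frac{33}{4}.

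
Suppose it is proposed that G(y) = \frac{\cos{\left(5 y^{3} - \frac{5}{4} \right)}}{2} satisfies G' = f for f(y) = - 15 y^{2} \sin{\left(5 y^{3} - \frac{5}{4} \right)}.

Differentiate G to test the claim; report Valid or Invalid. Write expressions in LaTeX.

d/dy[G] = - \frac{15 y^{2} \sin{\left(5 y^{3} - \frac{5}{4} \right)}}{2}
d/dy[G] - f(y) = \frac{15 y^{2} \sin{\left(5 y^{3} - \frac{5}{4} \right)}}{2} != 0.

Invalid: d/dy[G] - f = \frac{15 y^{2} \sin{\left(5 y^{3} - \frac{5}{4} \right)}}{2}, which is not 0.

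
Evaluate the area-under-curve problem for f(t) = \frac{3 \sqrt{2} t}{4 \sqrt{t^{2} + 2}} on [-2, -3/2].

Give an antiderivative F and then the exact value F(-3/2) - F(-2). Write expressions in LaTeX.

Antiderivative: F(t) = \frac{3 \sqrt{2} \sqrt{t^{2} + 2}}{4}; value = - \frac{3 \sqrt{3}}{2} + \frac{3 \sqrt{34}}{8}

The substitution u = 2 t^{2} + 4 works: f is exactly (dF/du)*(du/dt) for that inner function.
F(t) = \frac{3 \sqrt{2} \sqrt{t^{2} + 2}}{4} is an antiderivative of f.
Check: d/dt[\frac{3 \sqrt{2} \sqrt{t^{2} + 2}}{4}] = \frac{3 \sqrt{2} t}{4 \sqrt{t^{2} + 2}} = f(t).
F(-3/2) = \frac{3 \sqrt{34}}{8}; F(-2) = \frac{3 \sqrt{3}}{2}.
Integral = F(-3/2) - F(-2) = - \frac{3 \sqrt{3}}{2} + \frac{3 \sqrt{34}}{8}.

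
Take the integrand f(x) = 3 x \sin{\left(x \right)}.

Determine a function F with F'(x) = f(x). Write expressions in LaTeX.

Since d/dx undoes antidifferentiation here, F'(x) = f(x) is required of F(x).
Check: d/dx[- 3 \left(x \cos{\left(x \right)} - \sin{\left(x \right)}\right)] = 3 x \sin{\left(x \right)} = f(x).

An antiderivative is F(x) = - 3 \left(x \cos{\left(x \right)} - \sin{\left(x \right)}\right).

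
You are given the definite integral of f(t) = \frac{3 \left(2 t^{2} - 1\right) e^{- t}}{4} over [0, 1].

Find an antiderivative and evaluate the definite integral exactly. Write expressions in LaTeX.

f has the shape u'v + uv' for u = - \frac{3 t^{2}}{2} - 3 t - \frac{9}{4} and v = e^{- t} — it is the derivative of the product u*v.
F(t) = - \frac{3 \left(2 t^{2} + 4 t + 3\right) e^{- t}}{4} is an antiderivative of f.
Check: d/dt[- \frac{3 \left(2 t^{2} + 4 t + 3\right) e^{- t}}{4}] = \frac{\left(6 t^{2} - 3\right) e^{- t}}{4}, which equals f(t).
F(1) = - \frac{27}{4 e}; F(0) = - \frac{9}{4}.
Integral = F(1) - F(0) = \frac{9}{4} - \frac{27}{4 e}.

Antiderivative: F(t) = - \frac{3 \left(2 t^{2} + 4 t + 3\right) e^{- t}}{4}; value = \frac{9}{4} - \frac{27}{4 e}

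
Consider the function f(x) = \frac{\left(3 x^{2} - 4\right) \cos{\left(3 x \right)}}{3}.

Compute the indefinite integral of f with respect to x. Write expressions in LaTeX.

F(x) = \frac{x^{2} \sin{\left(3 x \right)}}{3} + \frac{2 x \cos{\left(3 x \right)}}{9} - \frac{14 \sin{\left(3 x \right)}}{27} + C

A candidate is checked by its d/dx: the result must match f(x).
Check: d/dx[\frac{x^{2} \sin{\left(3 x \right)}}{3} + \frac{2 x \cos{\left(3 x \right)}}{9} - \frac{14 \sin{\left(3 x \right)}}{27}] = x^{2} \cos{\left(3 x \right)} - \frac{4 \cos{\left(3 x \right)}}{3}, which equals f(x).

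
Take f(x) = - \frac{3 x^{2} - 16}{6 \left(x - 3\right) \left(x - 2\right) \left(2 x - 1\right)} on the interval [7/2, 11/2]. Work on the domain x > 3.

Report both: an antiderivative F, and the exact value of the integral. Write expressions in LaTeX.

Antiderivative: F(x) = \frac{- 66 \log{\left(x - 3 \right)} - 40 \log{\left(x - 2 \right)} + 61 \log{\left(x - \frac{1}{2} \right)}}{180}; value = - \frac{61 \log{\left(3 \right)}}{180} - \frac{11 \log{\left(\frac{5}{2} \right)}}{30} - \frac{2 \log{\left(\frac{7}{2} \right)}}{9} - \frac{11 \log{\left(2 \right)}}{30} + \frac{2 \log{\left(\frac{3}{2} \right)}}{9} + \frac{61 \log{\left(5 \right)}}{180}

Factor the denominator (6 \left(x - 3\right) \left(x - 2\right) \left(2 x - 1\right)) and decompose: f = \frac{61}{90 \left(2 x - 1\right)} - \frac{2}{9 \left(x - 2\right)} - \frac{11}{30 \left(x - 3\right)}; each piece integrates to a log, atan, or power term.
F(x) = \frac{- 66 \log{\left(x - 3 \right)} - 40 \log{\left(x - 2 \right)} + 61 \log{\left(x - \frac{1}{2} \right)}}{180} is an antiderivative of f.
Check: d/dx[\frac{- 66 \log{\left(x - 3 \right)} - 40 \log{\left(x - 2 \right)} + 61 \log{\left(x - \frac{1}{2} \right)}}{180}] = \frac{16 - 3 x^{2}}{12 x^{3} - 66 x^{2} + 102 x - 36}, which equals f(x).
F(11/2) = - \frac{11 \log{\left(\frac{5}{2} \right)}}{30} - \frac{2 \log{\left(\frac{7}{2} \right)}}{9} + \frac{61 \log{\left(5 \right)}}{180}; F(7/2) = - \frac{2 \log{\left(\frac{3}{2} \right)}}{9} + \frac{11 \log{\left(2 \right)}}{30} + \frac{61 \log{\left(3 \right)}}{180}.
Integral = F(11/2) - F(7/2) = - \frac{61 \log{\left(3 \right)}}{180} - \frac{11 \log{\left(\frac{5}{2} \right)}}{30} - \frac{2 \log{\left(\frac{7}{2} \right)}}{9} - \frac{11 \log{\left(2 \right)}}{30} + \frac{2 \log{\left(\frac{3}{2} \right)}}{9} + \frac{61 \log{\left(5 \right)}}{180}.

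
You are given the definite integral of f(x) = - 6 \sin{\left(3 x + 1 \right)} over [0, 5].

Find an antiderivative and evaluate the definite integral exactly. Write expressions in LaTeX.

Antiderivative: F(x) = 2 \cos{\left(3 x + 1 \right)}; value = 2 \cos{\left(16 \right)} - 2 \cos{\left(1 \right)}

Differentiate the proposed F(x) back; it has to land on f(x) exactly.
F(x) = 2 \cos{\left(3 x + 1 \right)} is an antiderivative of f.
Check: d/dx[2 \cos{\left(3 x + 1 \right)}] = - 6 \sin{\left(3 x + 1 \right)} = f(x).
F(5) = 2 \cos{\left(16 \right)}; F(0) = 2 \cos{\left(1 \right)}.
Integral = F(5) - F(0) = 2 \cos{\left(16 \right)} - 2 \cos{\left(1 \right)}.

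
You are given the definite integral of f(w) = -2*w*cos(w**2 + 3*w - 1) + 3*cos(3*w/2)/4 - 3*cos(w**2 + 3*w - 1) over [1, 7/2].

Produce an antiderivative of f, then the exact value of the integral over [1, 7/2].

Antiderivative: F(w) = (sin(3*w/2) - 2*sin(w**2 + 3*w - 1))/2; value = -sin(3/2)/2 + sin(21/4)/2 - sin(87/4) + sin(3)

The integrand splits into summands that can be handled one at a time.
F(w) = (sin(3*w/2) - 2*sin(w**2 + 3*w - 1))/2 is an antiderivative of f.
Check: d/dw[(sin(3*w/2) - 2*sin(w**2 + 3*w - 1))/2] = -2*w*cos(w**2 + 3*w - 1) + 3*cos(3*w/2)/4 - 3*cos(w**2 + 3*w - 1) = f(w).
F(7/2) = sin(21/4)/2 - sin(87/4); F(1) = -sin(3) + sin(3/2)/2.
Integral = F(7/2) - F(1) = -sin(3/2)/2 + sin(21/4)/2 - sin(87/4) + sin(3).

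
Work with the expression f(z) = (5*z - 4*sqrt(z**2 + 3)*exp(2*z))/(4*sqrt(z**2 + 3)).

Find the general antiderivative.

F(z) = 5*sqrt(z**2 + 3)/4 - exp(2*z)/2 + C

Check any antiderivative F(z) by computing F'(z) and comparing it with f(z).
Check: d/dz[5*sqrt(z**2 + 3)/4 - exp(2*z)/2] = (5*z - 4*sqrt(z**2 + 3)*exp(2*z))/(4*sqrt(z**2 + 3)) = f(z).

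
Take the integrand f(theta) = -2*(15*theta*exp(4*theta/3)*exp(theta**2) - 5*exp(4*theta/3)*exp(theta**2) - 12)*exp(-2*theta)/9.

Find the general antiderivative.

F(theta) = -(5*exp(4*theta/3)*exp(theta**2) + 4)*exp(-2*theta)/3 + C

A first test for any F(theta): its theta-derivative must equal f(theta) identically.
Check: d/dtheta[-(5*exp(4*theta/3)*exp(theta**2) + 4)*exp(-2*theta)/3] = (-30*theta*exp(2*theta)*exp(theta**2) + 24*exp(2*theta/3) + 10*exp(2*theta)*exp(theta**2))*exp(-8*theta/3)/9, which equals f(theta).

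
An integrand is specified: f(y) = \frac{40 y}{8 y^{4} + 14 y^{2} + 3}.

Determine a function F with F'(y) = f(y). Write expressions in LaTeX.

A first test for any F(y): its y-derivative must equal f(y) identically.
Check: d/dy[- 2 \left(\log{\left(2 y^{2} + 3 \right)} - \log{\left(4 y^{2} + 1 \right)}\right)] = \frac{40 y}{8 y^{4} + 14 y^{2} + 3} = f(y).

An antiderivative is F(y) = - 2 \left(\log{\left(2 y^{2} + 3 \right)} - \log{\left(4 y^{2} + 1 \right)}\right).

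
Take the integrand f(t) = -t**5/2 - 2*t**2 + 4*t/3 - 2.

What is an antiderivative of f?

The integrand splits into summands that can be handled one at a time.
Check: d/dt[t*(-t**5 - 8*t**2 + 8*t - 24)/12] = -t**5/2 - 2*t**2 + 4*t/3 - 2 = f(t).

An antiderivative is F(t) = t*(-t**5 - 8*t**2 + 8*t - 24)/12.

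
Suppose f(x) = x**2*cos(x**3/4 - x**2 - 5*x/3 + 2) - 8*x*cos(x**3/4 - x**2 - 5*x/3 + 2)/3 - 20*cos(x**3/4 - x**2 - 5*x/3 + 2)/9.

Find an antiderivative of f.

f matches the chain-rule pattern g'(h)*h' with inner function h(x) = x**3/4 - x**2 - 5*x/3 + 2; substituting u = h(x) collapses the integral.
Check: d/dx[4*sin(x**3/4 - x**2 - 5*x/3 + 2)/3] = x**2*cos(x**3/4 - x**2 - 5*x/3 + 2) - 8*x*cos(x**3/4 - x**2 - 5*x/3 + 2)/3 - 20*cos(x**3/4 - x**2 - 5*x/3 + 2)/9 = f(x).

An antiderivative is F(x) = 4*sin(x**3/4 - x**2 - 5*x/3 + 2)/3.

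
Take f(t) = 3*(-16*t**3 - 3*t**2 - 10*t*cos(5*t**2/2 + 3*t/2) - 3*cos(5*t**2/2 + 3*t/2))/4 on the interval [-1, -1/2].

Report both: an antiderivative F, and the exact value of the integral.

Antiderivative: F(t) = -3*t**4 - 3*t**3/4 - 3*sin(5*t**2/2 + 3*t/2)/2; value = 3*sin(1/8)/2 + 3*sin(1)/2 + 69/32

Any candidate F(t) must reproduce f(t) exactly when differentiated.
F(t) = -3*t**4 - 3*t**3/4 - 3*sin(5*t**2/2 + 3*t/2)/2 is an antiderivative of f.
Check: d/dt[-3*t**4 - 3*t**3/4 - 3*sin(5*t**2/2 + 3*t/2)/2] = -12*t**3 - 9*t**2/4 - 15*t*cos(5*t**2/2 + 3*t/2)/2 - 9*cos(5*t**2/2 + 3*t/2)/4, which equals f(t).
F(-1/2) = -3/32 + 3*sin(1/8)/2; F(-1) = -9/4 - 3*sin(1)/2.
Integral = F(-1/2) - F(-1) = 3*sin(1/8)/2 + 3*sin(1)/2 + 69/32.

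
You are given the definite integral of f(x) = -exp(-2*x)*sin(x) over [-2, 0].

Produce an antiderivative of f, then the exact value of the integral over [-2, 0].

An antiderivative F(x) passes only if d/dx[F] lands on f(x) exactly.
F(x) = 2*exp(-2*x)*sin(x)/5 + exp(-2*x)*cos(x)/5 is an antiderivative of f.
Check: d/dx[2*exp(-2*x)*sin(x)/5 + exp(-2*x)*cos(x)/5] = -exp(-2*x)*sin(x) = f(x).
F(0) = 1/5; F(-2) = -2*exp(4)*sin(2)/5 + exp(4)*cos(2)/5.
Integral = F(0) - F(-2) = 1/5 - exp(4)*cos(2)/5 + 2*exp(4)*sin(2)/5.

Antiderivative: F(x) = 2*exp(-2*x)*sin(x)/5 + exp(-2*x)*cos(x)/5; value = 1/5 - exp(4)*cos(2)/5 + 2*exp(4)*sin(2)/5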